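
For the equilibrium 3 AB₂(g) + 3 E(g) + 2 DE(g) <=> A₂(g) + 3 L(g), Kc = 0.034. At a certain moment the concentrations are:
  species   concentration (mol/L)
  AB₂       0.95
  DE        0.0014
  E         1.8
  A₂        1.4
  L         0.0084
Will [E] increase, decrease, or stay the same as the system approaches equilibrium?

Qc = [A₂]·[L]³ / ([AB₂]³·[E]³·[DE]²) = (1.4)·(0.0084)³ / ((0.95)³·(1.8)³·(0.0014)²) = 0.085
Qc = 0.085 > Kc = 0.034: net reverse reaction.
E is a reactant, so it increases.

increase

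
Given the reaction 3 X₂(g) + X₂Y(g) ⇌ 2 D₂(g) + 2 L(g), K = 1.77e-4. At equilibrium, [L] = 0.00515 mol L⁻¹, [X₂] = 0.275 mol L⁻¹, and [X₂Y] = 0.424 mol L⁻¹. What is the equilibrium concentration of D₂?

At equilibrium, K = [D₂]²·[L]² / ([X₂]³·[X₂Y]) = 1.77e-4.
([D₂])²·(0.00515)² / ((0.275)³·(0.424)) = 1.77e-4
[D₂]² = 0.0588 ⇒ [D₂] = 0.243 mol L⁻¹

[D₂] = 0.243 mol L⁻¹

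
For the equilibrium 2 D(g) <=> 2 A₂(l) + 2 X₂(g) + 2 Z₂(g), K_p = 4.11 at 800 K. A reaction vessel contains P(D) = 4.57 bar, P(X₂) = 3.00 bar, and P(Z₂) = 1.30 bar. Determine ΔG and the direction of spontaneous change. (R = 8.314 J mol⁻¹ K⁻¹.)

(A₂ is a pure liquid — omitted from Q_p.)
Q_p = P(X₂)²·P(Z₂)² / P(D)² = (3.00)²·(1.30)² / (4.57)² = 0.728
ΔG = RT ln(Q_p/K_p) = (8.314 J mol⁻¹ K⁻¹)(800 K) × ln(0.728/4.11)
   = (6.651 kJ/mol)(-1.731) = -11.5 kJ/mol
ΔG < 0, so the forward reaction is spontaneous (proceeds forward).

ΔG = -11.5 kJ/mol; the forward reaction is spontaneous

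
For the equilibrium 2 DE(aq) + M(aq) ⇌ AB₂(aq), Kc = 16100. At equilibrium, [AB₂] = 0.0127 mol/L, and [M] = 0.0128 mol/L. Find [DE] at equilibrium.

[DE] = 0.00785 mol/L

At equilibrium, Kc = [AB₂] / ([DE]²·[M]) = 16100.
(0.0127) / (([DE])²·(0.0128)) = 16100
[DE]² = 6.16×10⁻⁵ ⇒ [DE] = 0.00785 mol/L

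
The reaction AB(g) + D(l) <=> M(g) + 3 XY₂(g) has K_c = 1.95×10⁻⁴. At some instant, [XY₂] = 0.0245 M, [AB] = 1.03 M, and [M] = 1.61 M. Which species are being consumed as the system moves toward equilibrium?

AB, D (reactants)

(D is a pure liquid — omitted from Q_c.)
Q_c = [M]·[XY₂]³ / [AB] = (1.61)·(0.0245)³ / (1.03) = 2.30×10⁻⁵
Q_c = 2.30×10⁻⁵ < K_c = 1.95×10⁻⁴: net forward reaction.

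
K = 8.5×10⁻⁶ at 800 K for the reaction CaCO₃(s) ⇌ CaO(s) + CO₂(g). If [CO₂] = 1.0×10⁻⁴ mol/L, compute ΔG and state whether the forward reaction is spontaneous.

(CaCO₃, CaO are pure solids — omitted from Q.)
Q = [CO₂] = 1.00×10⁻⁴
ΔG = RT ln(Q/K) = (8.314 J mol⁻¹ K⁻¹)(800 K) × ln(1.00×10⁻⁴/8.5×10⁻⁶)
   = (6.651 kJ/mol)(2.465) = 16.4 kJ/mol
ΔG > 0, so the forward reaction is non-spontaneous (proceeds in reverse).

ΔG = 16.4 kJ/mol; the forward reaction is non-spontaneous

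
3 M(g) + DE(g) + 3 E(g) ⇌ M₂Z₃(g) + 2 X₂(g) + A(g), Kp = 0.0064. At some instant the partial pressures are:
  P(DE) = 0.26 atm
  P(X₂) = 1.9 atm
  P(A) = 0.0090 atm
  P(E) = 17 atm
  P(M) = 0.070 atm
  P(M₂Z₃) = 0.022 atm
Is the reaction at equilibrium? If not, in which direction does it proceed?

toward products

Qp = P(M₂Z₃)·P(X₂)²·P(A) / (P(M)³·P(DE)·P(E)³) = (0.022)·(1.9)²·(0.0090) / ((0.070)³·(0.26)·(17)³) = 0.0016
Qp = 0.0016 < Kp = 0.0064, so the forward reaction proceeds.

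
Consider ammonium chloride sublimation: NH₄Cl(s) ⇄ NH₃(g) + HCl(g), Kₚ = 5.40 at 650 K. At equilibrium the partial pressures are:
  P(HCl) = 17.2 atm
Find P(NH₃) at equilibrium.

(NH₄Cl is a pure solid — omitted from Kₚ.)
At equilibrium, Kₚ = P(NH₃)·P(HCl) = 5.40.
(P(NH₃))·(17.2) = 5.40
P(NH₃) = 0.314 atm

P(NH₃) = 0.314 atm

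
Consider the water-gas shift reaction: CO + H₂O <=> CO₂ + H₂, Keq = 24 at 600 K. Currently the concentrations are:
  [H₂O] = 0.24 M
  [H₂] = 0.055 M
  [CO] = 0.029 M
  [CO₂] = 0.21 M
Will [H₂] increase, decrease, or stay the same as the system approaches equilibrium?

Q = [CO₂]·[H₂] / ([CO]·[H₂O]) = (0.21)·(0.055) / ((0.029)·(0.24)) = 1.7
Q = 1.7 < Keq = 24: net forward reaction.
H₂ is a product, so it increases.

increase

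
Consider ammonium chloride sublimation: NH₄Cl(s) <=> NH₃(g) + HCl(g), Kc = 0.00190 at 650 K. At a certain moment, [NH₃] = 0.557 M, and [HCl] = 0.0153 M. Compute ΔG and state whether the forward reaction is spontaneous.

(NH₄Cl is a pure solid — omitted from Qc.)
Qc = [NH₃]·[HCl] = (0.557)·(0.0153) = 0.00852
ΔG = RT ln(Qc/Kc) = (8.314 J mol⁻¹ K⁻¹)(650 K) × ln(0.00852/0.00190)
   = (5.404 kJ/mol)(1.501) = 8.11 kJ/mol
ΔG > 0, so the forward reaction is non-spontaneous (proceeds in reverse).

ΔG = 8.11 kJ/mol; the forward reaction is non-spontaneous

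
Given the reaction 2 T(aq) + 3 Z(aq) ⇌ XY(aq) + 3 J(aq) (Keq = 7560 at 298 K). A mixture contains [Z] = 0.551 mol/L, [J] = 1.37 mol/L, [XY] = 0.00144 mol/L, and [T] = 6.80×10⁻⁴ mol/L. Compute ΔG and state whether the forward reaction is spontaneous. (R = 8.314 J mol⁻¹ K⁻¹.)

Q = [XY]·[J]³ / ([T]²·[Z]³) = (0.00144)·(1.37)³ / ((6.80×10⁻⁴)²·(0.551)³) = 47900
ΔG = RT ln(Q/Keq) = (8.314 J mol⁻¹ K⁻¹)(298 K) × ln(47900/7560)
   = (2.478 kJ/mol)(1.846) = 4.57 kJ/mol
ΔG > 0, so the forward reaction is non-spontaneous (proceeds in reverse).

ΔG = 4.57 kJ/mol; the forward reaction is non-spontaneous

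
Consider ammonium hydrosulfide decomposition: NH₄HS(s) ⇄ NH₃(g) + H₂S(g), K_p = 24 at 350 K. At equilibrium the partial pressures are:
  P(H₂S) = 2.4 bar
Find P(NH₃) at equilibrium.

(NH₄HS is a pure solid — omitted from K_p.)
At equilibrium, K_p = P(NH₃)·P(H₂S) = 24.
(P(NH₃))·(2.4) = 24
P(NH₃) = 10.0 = 10 bar

P(NH₃) = 10 bar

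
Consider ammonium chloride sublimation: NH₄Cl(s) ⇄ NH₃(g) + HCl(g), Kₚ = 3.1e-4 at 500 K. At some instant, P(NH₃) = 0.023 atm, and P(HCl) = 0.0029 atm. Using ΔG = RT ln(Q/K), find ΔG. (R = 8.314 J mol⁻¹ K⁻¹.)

ΔG = -6.39 kJ/mol

(NH₄Cl is a pure solid — omitted from Qₚ.)
Qₚ = P(NH₃)·P(HCl) = (0.023)·(0.0029) = 6.67e-5
ΔG = RT ln(Qₚ/Kₚ) = (8.314 J mol⁻¹ K⁻¹)(500 K) × ln(6.67e-5/3.1e-4)
   = (4.157 kJ/mol)(-1.536) = -6.39 kJ/mol
ΔG < 0, so the forward reaction is spontaneous (proceeds forward).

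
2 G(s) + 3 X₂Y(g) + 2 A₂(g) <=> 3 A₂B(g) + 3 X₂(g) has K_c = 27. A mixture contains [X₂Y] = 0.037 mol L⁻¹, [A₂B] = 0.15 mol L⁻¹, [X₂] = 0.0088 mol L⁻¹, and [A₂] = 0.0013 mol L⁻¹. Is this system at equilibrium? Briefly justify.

yes, at equilibrium

(G is a pure solid — omitted from Q_c.)
Q_c = [A₂B]³·[X₂]³ / ([X₂Y]³·[A₂]²) = (0.15)³·(0.0088)³ / ((0.037)³·(0.0013)²) = 27
Q_c = 27 = K_c; the system is at equilibrium.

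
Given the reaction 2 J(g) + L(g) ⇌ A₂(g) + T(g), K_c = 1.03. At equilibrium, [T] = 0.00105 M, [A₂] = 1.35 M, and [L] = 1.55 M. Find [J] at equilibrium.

At equilibrium, K_c = [A₂]·[T] / ([J]²·[L]) = 1.03.
(1.35)·(0.00105) / (([J])²·(1.55)) = 1.03
[J]² = 8.88e-4 ⇒ [J] = 0.0298 M

[J] = 0.0298 M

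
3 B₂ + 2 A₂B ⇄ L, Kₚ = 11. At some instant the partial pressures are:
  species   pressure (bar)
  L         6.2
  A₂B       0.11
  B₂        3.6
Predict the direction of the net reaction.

Qₚ = P(L) / (P(B₂)³·P(A₂B)²) = (6.2) / ((3.6)³·(0.11)²) = 11
Qₚ = 11 = Kₚ, so the system is already at equilibrium.

at equilibrium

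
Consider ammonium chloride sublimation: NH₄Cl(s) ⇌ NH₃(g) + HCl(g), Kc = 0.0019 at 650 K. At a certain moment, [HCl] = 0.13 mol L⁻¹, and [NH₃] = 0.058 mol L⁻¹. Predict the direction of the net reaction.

reverse (toward reactants)

(NH₄Cl is a pure solid — omitted from Qc.)
Qc = [NH₃]·[HCl] = (0.058)·(0.13) = 0.0075
Qc = 0.0075 > Kc = 0.0019, so the reverse reaction proceeds.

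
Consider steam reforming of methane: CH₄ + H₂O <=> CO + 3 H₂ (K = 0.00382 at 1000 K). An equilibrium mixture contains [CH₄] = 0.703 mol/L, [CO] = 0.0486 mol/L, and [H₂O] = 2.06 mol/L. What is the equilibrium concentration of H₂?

At equilibrium, K = [CO]·[H₂]³ / ([CH₄]·[H₂O]) = 0.00382.
(0.0486)·([H₂])³ / ((0.703)·(2.06)) = 0.00382
[H₂]³ = 0.114 ⇒ [H₂] = 0.485 mol/L

[H₂] = 0.485 mol/L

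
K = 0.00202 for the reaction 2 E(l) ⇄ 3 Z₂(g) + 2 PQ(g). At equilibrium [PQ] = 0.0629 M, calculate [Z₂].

(E is a pure liquid — omitted from K.)
At equilibrium, K = [Z₂]³·[PQ]² = 0.00202.
([Z₂])³·(0.0629)² = 0.00202
[Z₂]³ = 0.511 ⇒ [Z₂] = 0.799 M

[Z₂] = 0.799 M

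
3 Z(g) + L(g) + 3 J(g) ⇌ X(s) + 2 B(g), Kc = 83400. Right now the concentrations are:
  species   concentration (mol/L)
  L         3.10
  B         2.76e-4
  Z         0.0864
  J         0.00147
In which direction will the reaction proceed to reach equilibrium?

(X is a pure solid — omitted from Qc.)
Qc = [B]² / ([Z]³·[L]·[J]³) = (2.76e-4)² / ((0.0864)³·(3.10)·(0.00147)³) = 12000
Qc = 12000 < Kc = 83400, so the forward reaction proceeds.

forward (toward products)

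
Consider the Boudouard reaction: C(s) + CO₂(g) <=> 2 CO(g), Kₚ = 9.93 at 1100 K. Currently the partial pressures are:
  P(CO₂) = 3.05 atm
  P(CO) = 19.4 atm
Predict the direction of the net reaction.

(C is a pure solid — omitted from Qₚ.)
Qₚ = P(CO)² / P(CO₂) = (19.4)² / (3.05) = 123
Qₚ = 123 > Kₚ = 9.93, so the reverse reaction proceeds.

in the reverse direction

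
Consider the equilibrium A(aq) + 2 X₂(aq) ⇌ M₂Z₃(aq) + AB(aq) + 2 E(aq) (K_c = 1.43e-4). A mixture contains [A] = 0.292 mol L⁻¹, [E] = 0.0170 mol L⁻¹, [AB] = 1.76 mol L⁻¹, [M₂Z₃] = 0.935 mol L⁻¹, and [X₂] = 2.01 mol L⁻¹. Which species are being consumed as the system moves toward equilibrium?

M₂Z₃, AB, E (products)

Q_c = [M₂Z₃]·[AB]·[E]² / ([A]·[X₂]²) = (0.935)·(1.76)·(0.0170)² / ((0.292)·(2.01)²) = 4.03e-4
Q_c = 4.03e-4 > K_c = 1.43e-4: net reverse reaction.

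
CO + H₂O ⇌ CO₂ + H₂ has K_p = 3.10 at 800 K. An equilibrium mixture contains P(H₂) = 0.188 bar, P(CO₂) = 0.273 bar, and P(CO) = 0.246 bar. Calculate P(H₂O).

At equilibrium, K_p = P(CO₂)·P(H₂) / (P(CO)·P(H₂O)) = 3.10.
(0.273)·(0.188) / ((0.246)·(P(H₂O))) = 3.10
P(H₂O) = 0.0673 bar

P(H₂O) = 0.0673 bar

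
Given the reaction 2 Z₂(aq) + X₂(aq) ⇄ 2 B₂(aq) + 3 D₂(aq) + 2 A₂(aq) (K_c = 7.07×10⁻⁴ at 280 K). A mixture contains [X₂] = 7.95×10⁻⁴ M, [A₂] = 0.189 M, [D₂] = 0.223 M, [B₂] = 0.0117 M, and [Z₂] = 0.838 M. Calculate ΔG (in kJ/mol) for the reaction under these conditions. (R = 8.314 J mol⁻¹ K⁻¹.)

ΔG = -4.62 kJ/mol

Q_c = [B₂]²·[D₂]³·[A₂]² / ([Z₂]²·[X₂]) = (0.0117)²·(0.223)³·(0.189)² / ((0.838)²·(7.95×10⁻⁴)) = 9.71×10⁻⁵
ΔG = RT ln(Q_c/K_c) = (8.314 J mol⁻¹ K⁻¹)(280 K) × ln(9.71×10⁻⁵/7.07×10⁻⁴)
   = (2.328 kJ/mol)(-1.985) = -4.62 kJ/mol
ΔG < 0, so the forward reaction is spontaneous (proceeds forward).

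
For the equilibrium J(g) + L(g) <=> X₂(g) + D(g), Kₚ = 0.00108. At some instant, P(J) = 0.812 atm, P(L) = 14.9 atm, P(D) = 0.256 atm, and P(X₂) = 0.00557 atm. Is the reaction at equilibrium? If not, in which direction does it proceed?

toward products

Qₚ = P(X₂)·P(D) / (P(J)·P(L)) = (0.00557)·(0.256) / ((0.812)·(14.9)) = 1.18e-4
Qₚ = 1.18e-4 < Kₚ = 0.00108, so the forward reaction proceeds.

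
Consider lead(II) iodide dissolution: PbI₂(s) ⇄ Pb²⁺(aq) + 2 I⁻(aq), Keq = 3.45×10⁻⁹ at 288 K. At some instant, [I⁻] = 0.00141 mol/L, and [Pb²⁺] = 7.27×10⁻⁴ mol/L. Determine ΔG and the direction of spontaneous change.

(PbI₂ is a pure solid — omitted from Q.)
Q = [Pb²⁺]·[I⁻]² = (7.27×10⁻⁴)·(0.00141)² = 1.45×10⁻⁹
ΔG = RT ln(Q/Keq) = (8.314 J mol⁻¹ K⁻¹)(288 K) × ln(1.45×10⁻⁹/3.45×10⁻⁹)
   = (2.394 kJ/mol)(-0.8668) = -2.08 kJ/mol
ΔG < 0, so the forward reaction is spontaneous (proceeds forward).

ΔG = -2.08 kJ/mol; the forward reaction is spontaneous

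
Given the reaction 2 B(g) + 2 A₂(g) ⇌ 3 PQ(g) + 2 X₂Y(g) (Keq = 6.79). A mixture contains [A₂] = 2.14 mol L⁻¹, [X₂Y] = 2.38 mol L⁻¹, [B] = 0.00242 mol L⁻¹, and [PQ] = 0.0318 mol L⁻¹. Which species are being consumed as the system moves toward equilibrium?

none (at equilibrium)

Q = [PQ]³·[X₂Y]² / ([B]²·[A₂]²) = (0.0318)³·(2.38)² / ((0.00242)²·(2.14)²) = 6.79
Q = 6.79 = Keq; the system is at equilibrium.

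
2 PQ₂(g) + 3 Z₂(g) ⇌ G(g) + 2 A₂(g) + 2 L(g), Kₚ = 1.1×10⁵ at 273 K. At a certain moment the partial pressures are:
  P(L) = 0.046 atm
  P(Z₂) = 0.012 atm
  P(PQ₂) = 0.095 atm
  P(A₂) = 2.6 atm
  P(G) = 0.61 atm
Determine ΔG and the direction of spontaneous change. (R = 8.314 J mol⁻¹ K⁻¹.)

ΔG = 3.69 kJ/mol; the forward reaction is non-spontaneous

Qₚ = P(G)·P(A₂)²·P(L)² / (P(PQ₂)²·P(Z₂)³) = (0.61)·(2.6)²·(0.046)² / ((0.095)²·(0.012)³) = 5.60×10⁵
ΔG = RT ln(Qₚ/Kₚ) = (8.314 J mol⁻¹ K⁻¹)(273 K) × ln(5.60×10⁵/1.1×10⁵)
   = (2.270 kJ/mol)(1.627) = 3.69 kJ/mol
ΔG > 0, so the forward reaction is non-spontaneous (proceeds in reverse).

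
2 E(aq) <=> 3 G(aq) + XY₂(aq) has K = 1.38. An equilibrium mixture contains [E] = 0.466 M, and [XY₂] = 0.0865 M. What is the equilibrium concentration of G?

[G] = 1.51 M

At equilibrium, K = [G]³·[XY₂] / [E]² = 1.38.
([G])³·(0.0865) / (0.466)² = 1.38
[G]³ = 3.46 ⇒ [G] = 1.51 M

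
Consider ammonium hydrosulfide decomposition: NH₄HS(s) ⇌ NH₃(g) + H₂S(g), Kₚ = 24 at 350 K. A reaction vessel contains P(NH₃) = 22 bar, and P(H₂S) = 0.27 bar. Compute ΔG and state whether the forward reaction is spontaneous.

(NH₄HS is a pure solid — omitted from Qₚ.)
Qₚ = P(NH₃)·P(H₂S) = (22)·(0.27) = 5.94
ΔG = RT ln(Qₚ/Kₚ) = (8.314 J mol⁻¹ K⁻¹)(350 K) × ln(5.94/24)
   = (2.910 kJ/mol)(-1.396) = -4.06 kJ/mol
ΔG < 0, so the forward reaction is spontaneous (proceeds forward).

ΔG = -4.06 kJ/mol; the forward reaction is spontaneous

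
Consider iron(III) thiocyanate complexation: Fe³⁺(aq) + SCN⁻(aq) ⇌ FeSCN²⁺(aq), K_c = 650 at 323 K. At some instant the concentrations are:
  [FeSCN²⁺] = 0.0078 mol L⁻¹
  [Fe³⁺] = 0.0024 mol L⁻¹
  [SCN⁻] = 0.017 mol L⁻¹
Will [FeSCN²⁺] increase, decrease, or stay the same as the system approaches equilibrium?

increase

Q_c = [FeSCN²⁺] / ([Fe³⁺]·[SCN⁻]) = (0.0078) / ((0.0024)·(0.017)) = 190
Q_c = 190 < K_c = 650: net forward reaction.
FeSCN²⁺ is a product, so it increases.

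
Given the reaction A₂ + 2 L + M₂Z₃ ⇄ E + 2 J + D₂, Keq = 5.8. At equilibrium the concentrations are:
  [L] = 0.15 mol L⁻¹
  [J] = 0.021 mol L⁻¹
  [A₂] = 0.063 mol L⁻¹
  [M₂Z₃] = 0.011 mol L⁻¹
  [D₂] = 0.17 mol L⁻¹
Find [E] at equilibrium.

At equilibrium, Keq = [E]·[J]²·[D₂] / ([A₂]·[L]²·[M₂Z₃]) = 5.8.
([E])·(0.021)²·(0.17) / ((0.063)·(0.15)²·(0.011)) = 5.8
[E] = 1.21 = 1.2 mol L⁻¹

[E] = 1.2 mol L⁻¹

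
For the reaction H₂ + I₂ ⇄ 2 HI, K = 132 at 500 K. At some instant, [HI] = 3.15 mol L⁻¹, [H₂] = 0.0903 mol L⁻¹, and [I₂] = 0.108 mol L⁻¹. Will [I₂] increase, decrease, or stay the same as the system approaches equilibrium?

Q = [HI]² / ([H₂]·[I₂]) = (3.15)² / ((0.0903)·(0.108)) = 1020
Q = 1020 > K = 132: net reverse reaction.
I₂ is a reactant, so it increases.

increase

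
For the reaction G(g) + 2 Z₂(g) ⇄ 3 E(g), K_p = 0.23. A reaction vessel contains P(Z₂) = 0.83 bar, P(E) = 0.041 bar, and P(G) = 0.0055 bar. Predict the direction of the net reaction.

Q_p = P(E)³ / (P(G)·P(Z₂)²) = (0.041)³ / ((0.0055)·(0.83)²) = 0.018
Q_p = 0.018 < K_p = 0.23, so the forward reaction proceeds.

forward (toward products)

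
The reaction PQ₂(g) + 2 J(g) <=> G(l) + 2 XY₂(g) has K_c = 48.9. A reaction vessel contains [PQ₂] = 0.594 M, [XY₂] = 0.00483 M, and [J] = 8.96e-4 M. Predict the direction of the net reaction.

(G is a pure liquid — omitted from Q_c.)
Q_c = [XY₂]² / ([PQ₂]·[J]²) = (0.00483)² / ((0.594)·(8.96e-4)²) = 48.9
Q_c = 48.9 = K_c, so the system is already at equilibrium.

at equilibrium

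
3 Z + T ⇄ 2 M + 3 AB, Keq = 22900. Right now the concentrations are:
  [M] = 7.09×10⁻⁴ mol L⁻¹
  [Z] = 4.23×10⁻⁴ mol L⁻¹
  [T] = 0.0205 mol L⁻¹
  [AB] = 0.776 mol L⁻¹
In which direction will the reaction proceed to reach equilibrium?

to the left

Q = [M]²·[AB]³ / ([Z]³·[T]) = (7.09×10⁻⁴)²·(0.776)³ / ((4.23×10⁻⁴)³·(0.0205)) = 1.51×10⁵
Q = 1.51×10⁵ > Keq = 22900, so the reverse reaction proceeds.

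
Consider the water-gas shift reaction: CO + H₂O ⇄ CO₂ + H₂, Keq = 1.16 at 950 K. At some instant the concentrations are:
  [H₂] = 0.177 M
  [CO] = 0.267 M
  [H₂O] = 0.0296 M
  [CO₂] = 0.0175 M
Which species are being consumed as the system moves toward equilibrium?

Q = [CO₂]·[H₂] / ([CO]·[H₂O]) = (0.0175)·(0.177) / ((0.267)·(0.0296)) = 0.392
Q = 0.392 < Keq = 1.16: net forward reaction.

CO, H₂O (reactants)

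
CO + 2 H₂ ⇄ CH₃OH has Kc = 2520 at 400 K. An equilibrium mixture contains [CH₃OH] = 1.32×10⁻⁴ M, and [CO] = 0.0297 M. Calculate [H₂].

At equilibrium, Kc = [CH₃OH] / ([CO]·[H₂]²) = 2520.
(1.32×10⁻⁴) / ((0.0297)·([H₂])²) = 2520
[H₂]² = 1.76×10⁻⁶ ⇒ [H₂] = 0.00133 M

[H₂] = 0.00133 M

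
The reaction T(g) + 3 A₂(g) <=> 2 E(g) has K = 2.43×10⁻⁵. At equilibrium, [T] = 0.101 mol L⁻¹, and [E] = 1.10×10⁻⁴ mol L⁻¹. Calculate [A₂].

At equilibrium, K = [E]² / ([T]·[A₂]³) = 2.43×10⁻⁵.
(1.10×10⁻⁴)² / ((0.101)·([A₂])³) = 2.43×10⁻⁵
[A₂]³ = 0.00493 ⇒ [A₂] = 0.170 mol L⁻¹

[A₂] = 0.170 mol L⁻¹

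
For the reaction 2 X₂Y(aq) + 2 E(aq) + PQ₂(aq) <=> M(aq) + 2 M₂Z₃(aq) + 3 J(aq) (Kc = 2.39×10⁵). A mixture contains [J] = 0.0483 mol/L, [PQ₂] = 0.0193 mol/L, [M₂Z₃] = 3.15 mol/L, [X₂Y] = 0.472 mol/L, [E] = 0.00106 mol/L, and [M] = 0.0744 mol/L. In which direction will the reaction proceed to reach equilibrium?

Qc = [M]·[M₂Z₃]²·[J]³ / ([X₂Y]²·[E]²·[PQ₂]) = (0.0744)·(3.15)²·(0.0483)³ / ((0.472)²·(0.00106)²·(0.0193)) = 17200
Qc = 17200 < Kc = 2.39×10⁵, so the forward reaction proceeds.

to the right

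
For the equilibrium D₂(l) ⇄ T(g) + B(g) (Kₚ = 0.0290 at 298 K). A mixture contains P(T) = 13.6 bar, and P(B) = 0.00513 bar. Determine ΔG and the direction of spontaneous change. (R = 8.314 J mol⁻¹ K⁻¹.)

(D₂ is a pure liquid — omitted from Qₚ.)
Qₚ = P(T)·P(B) = (13.6)·(0.00513) = 0.0698
ΔG = RT ln(Qₚ/Kₚ) = (8.314 J mol⁻¹ K⁻¹)(298 K) × ln(0.0698/0.0290)
   = (2.478 kJ/mol)(0.8783) = 2.18 kJ/mol
ΔG > 0, so the forward reaction is non-spontaneous (proceeds in reverse).

ΔG = 2.18 kJ/mol; the forward reaction is non-spontaneous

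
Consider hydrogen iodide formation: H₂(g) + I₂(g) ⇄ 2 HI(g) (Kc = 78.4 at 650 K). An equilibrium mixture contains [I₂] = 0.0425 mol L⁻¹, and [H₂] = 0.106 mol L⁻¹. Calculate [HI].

[HI] = 0.594 mol L⁻¹

At equilibrium, Kc = [HI]² / ([H₂]·[I₂]) = 78.4.
([HI])² / ((0.106)·(0.0425)) = 78.4
[HI]² = 0.353 ⇒ [HI] = 0.594 mol L⁻¹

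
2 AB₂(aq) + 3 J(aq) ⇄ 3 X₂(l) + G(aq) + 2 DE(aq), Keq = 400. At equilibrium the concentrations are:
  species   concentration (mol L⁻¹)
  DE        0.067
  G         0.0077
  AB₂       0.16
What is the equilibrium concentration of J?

[J] = 0.015 mol L⁻¹

(X₂ is a pure liquid — omitted from Keq.)
At equilibrium, Keq = [G]·[DE]² / ([AB₂]²·[J]³) = 400.
(0.0077)·(0.067)² / ((0.16)²·([J])³) = 400
[J]³ = 3.38×10⁻⁶ ⇒ [J] = 0.015 mol L⁻¹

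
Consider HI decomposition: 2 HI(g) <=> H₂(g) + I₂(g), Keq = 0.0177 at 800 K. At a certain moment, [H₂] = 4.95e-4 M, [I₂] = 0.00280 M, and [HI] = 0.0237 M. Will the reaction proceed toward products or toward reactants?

forward (toward products)

Q = [H₂]·[I₂] / [HI]² = (4.95e-4)·(0.00280) / (0.0237)² = 0.00247
Q = 0.00247 < Keq = 0.0177, so the forward reaction proceeds.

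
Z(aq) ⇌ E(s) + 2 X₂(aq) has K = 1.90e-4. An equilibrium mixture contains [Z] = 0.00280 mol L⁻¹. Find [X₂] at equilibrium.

[X₂] = 7.29e-4 mol L⁻¹

(E is a pure solid — omitted from K.)
At equilibrium, K = [X₂]² / [Z] = 1.90e-4.
([X₂])² / (0.00280) = 1.90e-4
[X₂]² = 5.32e-7 ⇒ [X₂] = 7.29e-4 mol L⁻¹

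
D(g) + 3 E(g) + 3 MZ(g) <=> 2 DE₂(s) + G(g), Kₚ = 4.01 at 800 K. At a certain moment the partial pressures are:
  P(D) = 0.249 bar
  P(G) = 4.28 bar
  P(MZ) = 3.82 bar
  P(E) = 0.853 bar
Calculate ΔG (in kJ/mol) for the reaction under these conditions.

(DE₂ is a pure solid — omitted from Qₚ.)
Qₚ = P(G) / (P(D)·P(E)³·P(MZ)³) = (4.28) / ((0.249)·(0.853)³·(3.82)³) = 0.497
ΔG = RT ln(Qₚ/Kₚ) = (8.314 J mol⁻¹ K⁻¹)(800 K) × ln(0.497/4.01)
   = (6.651 kJ/mol)(-2.088) = -13.9 kJ/mol
ΔG < 0, so the forward reaction is spontaneous (proceeds forward).

ΔG = -13.9 kJ/mol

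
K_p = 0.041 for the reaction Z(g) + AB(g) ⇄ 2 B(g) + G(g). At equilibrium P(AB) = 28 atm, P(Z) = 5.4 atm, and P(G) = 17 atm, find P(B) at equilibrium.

At equilibrium, K_p = P(B)²·P(G) / (P(Z)·P(AB)) = 0.041.
(P(B))²·(17) / ((5.4)·(28)) = 0.041
P(B)² = 0.365 ⇒ P(B) = 0.60 atm

P(B) = 0.60 atm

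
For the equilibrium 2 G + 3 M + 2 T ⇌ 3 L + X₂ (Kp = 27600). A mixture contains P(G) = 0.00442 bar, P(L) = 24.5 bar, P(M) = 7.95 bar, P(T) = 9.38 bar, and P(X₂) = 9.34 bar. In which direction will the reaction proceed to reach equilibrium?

to the left

Qp = P(L)³·P(X₂) / (P(G)²·P(M)³·P(T)²) = (24.5)³·(9.34) / ((0.00442)²·(7.95)³·(9.38)²) = 1.59e5
Qp = 1.59e5 > Kp = 27600, so the reverse reaction proceeds.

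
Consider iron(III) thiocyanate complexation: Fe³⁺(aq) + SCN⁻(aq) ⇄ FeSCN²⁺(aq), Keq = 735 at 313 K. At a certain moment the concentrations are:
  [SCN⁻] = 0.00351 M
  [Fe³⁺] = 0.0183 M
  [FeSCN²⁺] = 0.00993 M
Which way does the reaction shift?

forward (toward products)

Q = [FeSCN²⁺] / ([Fe³⁺]·[SCN⁻]) = (0.00993) / ((0.0183)·(0.00351)) = 155
Q = 155 < Keq = 735, so the forward reaction proceeds.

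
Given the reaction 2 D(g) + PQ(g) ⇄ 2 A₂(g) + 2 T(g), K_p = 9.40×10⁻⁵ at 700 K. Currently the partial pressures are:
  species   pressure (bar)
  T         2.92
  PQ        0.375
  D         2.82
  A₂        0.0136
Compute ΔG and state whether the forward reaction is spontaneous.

ΔG = 10.1 kJ/mol; the forward reaction is non-spontaneous

Q_p = P(A₂)²·P(T)² / (P(D)²·P(PQ)) = (0.0136)²·(2.92)² / ((2.82)²·(0.375)) = 5.29×10⁻⁴
ΔG = RT ln(Q_p/K_p) = (8.314 J mol⁻¹ K⁻¹)(700 K) × ln(5.29×10⁻⁴/9.40×10⁻⁵)
   = (5.820 kJ/mol)(1.728) = 10.1 kJ/mol
ΔG > 0, so the forward reaction is non-spontaneous (proceeds in reverse).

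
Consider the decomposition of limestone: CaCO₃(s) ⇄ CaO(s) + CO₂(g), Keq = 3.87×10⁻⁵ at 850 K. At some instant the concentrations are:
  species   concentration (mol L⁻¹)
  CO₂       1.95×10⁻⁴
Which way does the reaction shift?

(CaCO₃, CaO are pure solids — omitted from Q.)
Q = [CO₂] = 1.95×10⁻⁴
Q = 1.95×10⁻⁴ > Keq = 3.87×10⁻⁵, so the reverse reaction proceeds.

toward reactants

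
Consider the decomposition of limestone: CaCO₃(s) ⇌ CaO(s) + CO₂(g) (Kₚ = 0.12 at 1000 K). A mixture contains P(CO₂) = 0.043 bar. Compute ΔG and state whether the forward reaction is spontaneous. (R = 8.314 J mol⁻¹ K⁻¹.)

ΔG = -8.53 kJ/mol; the forward reaction is spontaneous

(CaCO₃, CaO are pure solids — omitted from Qₚ.)
Qₚ = P(CO₂) = 0.0430
ΔG = RT ln(Qₚ/Kₚ) = (8.314 J mol⁻¹ K⁻¹)(1000 K) × ln(0.0430/0.12)
   = (8.314 kJ/mol)(-1.026) = -8.53 kJ/mol
ΔG < 0, so the forward reaction is spontaneous (proceeds forward).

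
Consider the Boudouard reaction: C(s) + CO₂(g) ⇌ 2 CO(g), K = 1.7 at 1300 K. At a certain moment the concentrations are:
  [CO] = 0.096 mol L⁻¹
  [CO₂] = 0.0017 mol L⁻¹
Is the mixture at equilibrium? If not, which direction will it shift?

(C is a pure solid — omitted from Q.)
Q = [CO]² / [CO₂] = (0.096)² / (0.0017) = 5.4
Q = 5.4 > K = 1.7: net reverse reaction.

no; Q > K, reaction proceeds in reverse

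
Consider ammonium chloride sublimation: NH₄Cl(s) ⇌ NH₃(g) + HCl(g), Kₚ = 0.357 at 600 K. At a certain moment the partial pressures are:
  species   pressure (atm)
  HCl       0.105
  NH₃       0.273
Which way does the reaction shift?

(NH₄Cl is a pure solid — omitted from Qₚ.)
Qₚ = P(NH₃)·P(HCl) = (0.273)·(0.105) = 0.0287
Qₚ = 0.0287 < Kₚ = 0.357, so the forward reaction proceeds.

in the forward direction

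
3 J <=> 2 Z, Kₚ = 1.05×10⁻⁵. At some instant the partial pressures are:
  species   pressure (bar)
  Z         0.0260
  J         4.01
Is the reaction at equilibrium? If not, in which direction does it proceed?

no net change (already at equilibrium)

Qₚ = P(Z)² / P(J)³ = (0.0260)² / (4.01)³ = 1.05×10⁻⁵
Qₚ = 1.05×10⁻⁵ = Kₚ, so the system is already at equilibrium.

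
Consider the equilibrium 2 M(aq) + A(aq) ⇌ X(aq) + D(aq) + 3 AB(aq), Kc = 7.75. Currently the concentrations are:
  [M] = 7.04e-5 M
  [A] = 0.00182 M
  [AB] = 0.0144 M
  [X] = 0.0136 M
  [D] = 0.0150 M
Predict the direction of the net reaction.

Qc = [X]·[D]·[AB]³ / ([M]²·[A]) = (0.0136)·(0.0150)·(0.0144)³ / ((7.04e-5)²·(0.00182)) = 67.5
Qc = 67.5 > Kc = 7.75, so the reverse reaction proceeds.

toward reactants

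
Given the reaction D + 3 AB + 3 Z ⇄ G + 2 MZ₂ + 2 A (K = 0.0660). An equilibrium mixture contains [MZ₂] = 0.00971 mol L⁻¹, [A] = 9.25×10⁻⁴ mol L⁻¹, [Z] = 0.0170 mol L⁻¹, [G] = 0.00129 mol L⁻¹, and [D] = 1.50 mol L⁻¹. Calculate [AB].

[AB] = 0.00598 mol L⁻¹

At equilibrium, K = [G]·[MZ₂]²·[A]² / ([D]·[AB]³·[Z]³) = 0.0660.
(0.00129)·(0.00971)²·(9.25×10⁻⁴)² / ((1.50)·([AB])³·(0.0170)³) = 0.0660
[AB]³ = 2.14×10⁻⁷ ⇒ [AB] = 0.00598 mol L⁻¹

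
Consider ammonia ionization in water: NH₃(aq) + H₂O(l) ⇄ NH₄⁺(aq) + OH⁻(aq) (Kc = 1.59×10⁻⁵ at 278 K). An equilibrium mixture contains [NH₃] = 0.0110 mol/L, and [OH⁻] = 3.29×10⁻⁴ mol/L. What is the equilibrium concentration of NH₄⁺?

[NH₄⁺] = 5.32×10⁻⁴ mol/L

(H₂O is a pure liquid — omitted from Kc.)
At equilibrium, Kc = [NH₄⁺]·[OH⁻] / [NH₃] = 1.59×10⁻⁵.
([NH₄⁺])·(3.29×10⁻⁴) / (0.0110) = 1.59×10⁻⁵
[NH₄⁺] = 5.32×10⁻⁴ mol/L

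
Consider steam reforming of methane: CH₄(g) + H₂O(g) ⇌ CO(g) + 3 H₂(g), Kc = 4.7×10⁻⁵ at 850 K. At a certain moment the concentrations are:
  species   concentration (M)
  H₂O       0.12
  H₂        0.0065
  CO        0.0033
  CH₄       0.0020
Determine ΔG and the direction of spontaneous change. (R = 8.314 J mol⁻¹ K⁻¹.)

ΔG = -17.8 kJ/mol; the forward reaction is spontaneous

Qc = [CO]·[H₂]³ / ([CH₄]·[H₂O]) = (0.0033)·(0.0065)³ / ((0.0020)·(0.12)) = 3.78×10⁻⁶
ΔG = RT ln(Qc/Kc) = (8.314 J mol⁻¹ K⁻¹)(850 K) × ln(3.78×10⁻⁶/4.7×10⁻⁵)
   = (7.067 kJ/mol)(-2.520) = -17.8 kJ/mol
ΔG < 0, so the forward reaction is spontaneous (proceeds forward).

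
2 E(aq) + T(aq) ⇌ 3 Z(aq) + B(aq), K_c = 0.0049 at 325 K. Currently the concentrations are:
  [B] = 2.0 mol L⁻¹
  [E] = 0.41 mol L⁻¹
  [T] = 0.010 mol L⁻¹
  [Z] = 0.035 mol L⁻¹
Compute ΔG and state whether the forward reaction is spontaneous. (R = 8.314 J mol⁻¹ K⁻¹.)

ΔG = 6.33 kJ/mol; the forward reaction is non-spontaneous

Q_c = [Z]³·[B] / ([E]²·[T]) = (0.035)³·(2.0) / ((0.41)²·(0.010)) = 0.0510
ΔG = RT ln(Q_c/K_c) = (8.314 J mol⁻¹ K⁻¹)(325 K) × ln(0.0510/0.0049)
   = (2.702 kJ/mol)(2.343) = 6.33 kJ/mol
ΔG > 0, so the forward reaction is non-spontaneous (proceeds in reverse).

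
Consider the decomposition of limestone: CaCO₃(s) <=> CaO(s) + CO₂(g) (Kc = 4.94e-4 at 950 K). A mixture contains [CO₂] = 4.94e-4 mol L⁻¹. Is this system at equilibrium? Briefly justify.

yes, at equilibrium

(CaCO₃, CaO are pure solids — omitted from Qc.)
Qc = [CO₂] = 4.94e-4
Qc = 4.94e-4 = Kc; the system is at equilibrium.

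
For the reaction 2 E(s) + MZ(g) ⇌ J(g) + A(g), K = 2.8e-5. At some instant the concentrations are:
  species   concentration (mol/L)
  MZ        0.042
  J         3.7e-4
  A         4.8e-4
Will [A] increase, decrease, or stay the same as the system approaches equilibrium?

increase

(E is a pure solid — omitted from Q.)
Q = [J]·[A] / [MZ] = (3.7e-4)·(4.8e-4) / (0.042) = 4.2e-6
Q = 4.2e-6 < K = 2.8e-5: net forward reaction.
A is a product, so it increases.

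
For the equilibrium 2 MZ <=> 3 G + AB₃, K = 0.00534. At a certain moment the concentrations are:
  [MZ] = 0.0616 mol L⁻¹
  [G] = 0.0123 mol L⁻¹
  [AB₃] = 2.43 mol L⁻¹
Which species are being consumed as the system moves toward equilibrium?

MZ (reactants)

Q = [G]³·[AB₃] / [MZ]² = (0.0123)³·(2.43) / (0.0616)² = 0.00119
Q = 0.00119 < K = 0.00534: net forward reaction.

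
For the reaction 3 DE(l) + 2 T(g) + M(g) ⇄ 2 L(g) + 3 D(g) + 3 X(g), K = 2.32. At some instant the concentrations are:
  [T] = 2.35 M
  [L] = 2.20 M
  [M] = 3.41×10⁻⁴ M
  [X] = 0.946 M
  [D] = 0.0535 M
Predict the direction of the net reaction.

(DE is a pure liquid — omitted from Q.)
Q = [L]²·[D]³·[X]³ / ([T]²·[M]) = (2.20)²·(0.0535)³·(0.946)³ / ((2.35)²·(3.41×10⁻⁴)) = 0.333
Q = 0.333 < K = 2.32, so the forward reaction proceeds.

in the forward direction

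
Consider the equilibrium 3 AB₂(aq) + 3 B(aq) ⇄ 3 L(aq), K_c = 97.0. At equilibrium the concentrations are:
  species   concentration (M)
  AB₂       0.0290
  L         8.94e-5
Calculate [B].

At equilibrium, K_c = [L]³ / ([AB₂]³·[B]³) = 97.0.
(8.94e-5)³ / ((0.0290)³·([B])³) = 97.0
[B]³ = 3.02e-10 ⇒ [B] = 6.71e-4 M

[B] = 6.71e-4 M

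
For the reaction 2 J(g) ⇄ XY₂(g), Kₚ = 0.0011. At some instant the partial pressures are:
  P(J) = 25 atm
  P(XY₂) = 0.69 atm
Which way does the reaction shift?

Qₚ = P(XY₂) / P(J)² = (0.69) / (25)² = 0.0011
Qₚ = 0.0011 = Kₚ, so the system is already at equilibrium.

at equilibrium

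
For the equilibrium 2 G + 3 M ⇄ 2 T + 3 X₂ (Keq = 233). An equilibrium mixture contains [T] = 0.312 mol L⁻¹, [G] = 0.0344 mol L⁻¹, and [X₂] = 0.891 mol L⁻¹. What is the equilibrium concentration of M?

At equilibrium, Keq = [T]²·[X₂]³ / ([G]²·[M]³) = 233.
(0.312)²·(0.891)³ / ((0.0344)²·([M])³) = 233
[M]³ = 0.250 ⇒ [M] = 0.630 mol L⁻¹

[M] = 0.630 mol L⁻¹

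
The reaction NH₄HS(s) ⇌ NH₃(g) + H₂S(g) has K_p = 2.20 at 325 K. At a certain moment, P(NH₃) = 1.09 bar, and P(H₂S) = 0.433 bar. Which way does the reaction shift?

(NH₄HS is a pure solid — omitted from Q_p.)
Q_p = P(NH₃)·P(H₂S) = (1.09)·(0.433) = 0.472
Q_p = 0.472 < K_p = 2.20, so the forward reaction proceeds.

to the right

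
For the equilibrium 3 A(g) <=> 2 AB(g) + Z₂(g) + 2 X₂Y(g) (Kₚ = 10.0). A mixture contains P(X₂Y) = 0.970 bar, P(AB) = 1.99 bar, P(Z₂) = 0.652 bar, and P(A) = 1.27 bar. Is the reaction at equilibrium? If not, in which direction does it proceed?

forward (toward products)

Qₚ = P(AB)²·P(Z₂)·P(X₂Y)² / P(A)³ = (1.99)²·(0.652)·(0.970)² / (1.27)³ = 1.19
Qₚ = 1.19 < Kₚ = 10.0, so the forward reaction proceeds.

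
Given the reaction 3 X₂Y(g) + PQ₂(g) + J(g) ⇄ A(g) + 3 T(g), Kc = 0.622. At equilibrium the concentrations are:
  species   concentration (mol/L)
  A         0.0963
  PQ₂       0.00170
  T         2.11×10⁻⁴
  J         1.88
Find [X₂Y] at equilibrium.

At equilibrium, Kc = [A]·[T]³ / ([X₂Y]³·[PQ₂]·[J]) = 0.622.
(0.0963)·(2.11×10⁻⁴)³ / (([X₂Y])³·(0.00170)·(1.88)) = 0.622
[X₂Y]³ = 4.55×10⁻¹⁰ ⇒ [X₂Y] = 7.69×10⁻⁴ mol/L

[X₂Y] = 7.69×10⁻⁴ mol/L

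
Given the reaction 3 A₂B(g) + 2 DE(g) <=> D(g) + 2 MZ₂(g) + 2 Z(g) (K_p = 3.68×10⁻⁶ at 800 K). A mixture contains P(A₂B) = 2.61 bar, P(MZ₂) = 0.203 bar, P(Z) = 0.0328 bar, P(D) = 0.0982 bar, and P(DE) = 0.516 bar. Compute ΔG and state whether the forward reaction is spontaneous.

ΔG = -9.22 kJ/mol; the forward reaction is spontaneous

Q_p = P(D)·P(MZ₂)²·P(Z)² / (P(A₂B)³·P(DE)²) = (0.0982)·(0.203)²·(0.0328)² / ((2.61)³·(0.516)²) = 9.20×10⁻⁷
ΔG = RT ln(Q_p/K_p) = (8.314 J mol⁻¹ K⁻¹)(800 K) × ln(9.20×10⁻⁷/3.68×10⁻⁶)
   = (6.651 kJ/mol)(-1.386) = -9.22 kJ/mol
ΔG < 0, so the forward reaction is spontaneous (proceeds forward).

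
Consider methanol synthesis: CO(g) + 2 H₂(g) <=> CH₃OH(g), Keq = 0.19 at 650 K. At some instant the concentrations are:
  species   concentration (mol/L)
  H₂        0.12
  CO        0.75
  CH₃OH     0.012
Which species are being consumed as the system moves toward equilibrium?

CH₃OH (products)

Q = [CH₃OH] / ([CO]·[H₂]²) = (0.012) / ((0.75)·(0.12)²) = 1.1
Q = 1.1 > Keq = 0.19: net reverse reaction.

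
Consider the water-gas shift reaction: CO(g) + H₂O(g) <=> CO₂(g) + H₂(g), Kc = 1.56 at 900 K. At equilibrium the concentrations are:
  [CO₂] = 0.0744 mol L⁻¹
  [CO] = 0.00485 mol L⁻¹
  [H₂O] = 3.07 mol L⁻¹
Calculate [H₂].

At equilibrium, Kc = [CO₂]·[H₂] / ([CO]·[H₂O]) = 1.56.
(0.0744)·([H₂]) / ((0.00485)·(3.07)) = 1.56
[H₂] = 0.312 mol L⁻¹

[H₂] = 0.312 mol L⁻¹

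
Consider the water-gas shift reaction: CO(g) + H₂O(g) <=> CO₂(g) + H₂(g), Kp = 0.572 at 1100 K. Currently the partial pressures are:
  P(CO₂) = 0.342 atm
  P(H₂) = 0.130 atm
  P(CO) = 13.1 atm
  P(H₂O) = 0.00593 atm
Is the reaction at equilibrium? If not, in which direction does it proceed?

Qp = P(CO₂)·P(H₂) / (P(CO)·P(H₂O)) = (0.342)·(0.130) / ((13.1)·(0.00593)) = 0.572
Qp = 0.572 = Kp, so the system is already at equilibrium.

at equilibrium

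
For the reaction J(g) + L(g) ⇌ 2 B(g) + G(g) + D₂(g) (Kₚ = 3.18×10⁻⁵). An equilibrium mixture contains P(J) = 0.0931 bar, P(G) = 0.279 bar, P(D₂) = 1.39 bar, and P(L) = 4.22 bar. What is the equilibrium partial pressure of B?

P(B) = 0.00568 bar

At equilibrium, Kₚ = P(B)²·P(G)·P(D₂) / (P(J)·P(L)) = 3.18×10⁻⁵.
(P(B))²·(0.279)·(1.39) / ((0.0931)·(4.22)) = 3.18×10⁻⁵
P(B)² = 3.22×10⁻⁵ ⇒ P(B) = 0.00568 bar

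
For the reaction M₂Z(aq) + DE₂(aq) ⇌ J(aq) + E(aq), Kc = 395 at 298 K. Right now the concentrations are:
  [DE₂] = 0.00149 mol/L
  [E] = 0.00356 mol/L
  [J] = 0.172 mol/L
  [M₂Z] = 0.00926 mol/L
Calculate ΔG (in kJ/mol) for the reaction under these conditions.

ΔG = -5.42 kJ/mol

Qc = [J]·[E] / ([M₂Z]·[DE₂]) = (0.172)·(0.00356) / ((0.00926)·(0.00149)) = 44.4
ΔG = RT ln(Qc/Kc) = (8.314 J mol⁻¹ K⁻¹)(298 K) × ln(44.4/395)
   = (2.478 kJ/mol)(-2.186) = -5.42 kJ/mol
ΔG < 0, so the forward reaction is spontaneous (proceeds forward).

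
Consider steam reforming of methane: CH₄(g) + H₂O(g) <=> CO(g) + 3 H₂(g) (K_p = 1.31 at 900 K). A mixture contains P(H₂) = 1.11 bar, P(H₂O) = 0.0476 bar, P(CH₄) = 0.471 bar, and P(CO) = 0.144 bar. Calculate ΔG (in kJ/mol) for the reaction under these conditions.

ΔG = 14.2 kJ/mol

Q_p = P(CO)·P(H₂)³ / (P(CH₄)·P(H₂O)) = (0.144)·(1.11)³ / ((0.471)·(0.0476)) = 8.78
ΔG = RT ln(Q_p/K_p) = (8.314 J mol⁻¹ K⁻¹)(900 K) × ln(8.78/1.31)
   = (7.483 kJ/mol)(1.902) = 14.2 kJ/mol
ΔG > 0, so the forward reaction is non-spontaneous (proceeds in reverse).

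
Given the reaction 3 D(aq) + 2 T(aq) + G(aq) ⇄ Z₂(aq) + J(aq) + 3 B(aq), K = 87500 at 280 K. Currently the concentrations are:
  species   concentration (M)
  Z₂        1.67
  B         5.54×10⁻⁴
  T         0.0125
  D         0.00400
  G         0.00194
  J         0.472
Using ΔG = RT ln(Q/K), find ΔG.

ΔG = -5.91 kJ/mol

Q = [Z₂]·[J]·[B]³ / ([D]³·[T]²·[G]) = (1.67)·(0.472)·(5.54×10⁻⁴)³ / ((0.00400)³·(0.0125)²·(0.00194)) = 6910
ΔG = RT ln(Q/K) = (8.314 J mol⁻¹ K⁻¹)(280 K) × ln(6910/87500)
   = (2.328 kJ/mol)(-2.539) = -5.91 kJ/mol
ΔG < 0, so the forward reaction is spontaneous (proceeds forward).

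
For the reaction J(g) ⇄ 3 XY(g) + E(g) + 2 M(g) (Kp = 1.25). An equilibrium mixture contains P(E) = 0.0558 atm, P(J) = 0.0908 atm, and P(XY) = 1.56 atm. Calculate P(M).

P(M) = 0.732 atm

At equilibrium, Kp = P(XY)³·P(E)·P(M)² / P(J) = 1.25.
(1.56)³·(0.0558)·(P(M))² / (0.0908) = 1.25
P(M)² = 0.536 ⇒ P(M) = 0.732 atm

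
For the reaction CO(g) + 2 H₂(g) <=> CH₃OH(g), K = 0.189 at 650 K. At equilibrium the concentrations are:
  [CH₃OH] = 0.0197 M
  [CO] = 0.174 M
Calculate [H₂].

At equilibrium, K = [CH₃OH] / ([CO]·[H₂]²) = 0.189.
(0.0197) / ((0.174)·([H₂])²) = 0.189
[H₂]² = 0.599 ⇒ [H₂] = 0.774 M

[H₂] = 0.774 M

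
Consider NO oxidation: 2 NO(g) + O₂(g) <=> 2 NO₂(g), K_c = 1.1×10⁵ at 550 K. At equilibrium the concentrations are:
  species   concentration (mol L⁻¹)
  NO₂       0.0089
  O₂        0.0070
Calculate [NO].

At equilibrium, K_c = [NO₂]² / ([NO]²·[O₂]) = 1.1×10⁵.
(0.0089)² / (([NO])²·(0.0070)) = 1.1×10⁵
[NO]² = 1.03×10⁻⁷ ⇒ [NO] = 3.2×10⁻⁴ mol L⁻¹

[NO] = 3.2×10⁻⁴ mol L⁻¹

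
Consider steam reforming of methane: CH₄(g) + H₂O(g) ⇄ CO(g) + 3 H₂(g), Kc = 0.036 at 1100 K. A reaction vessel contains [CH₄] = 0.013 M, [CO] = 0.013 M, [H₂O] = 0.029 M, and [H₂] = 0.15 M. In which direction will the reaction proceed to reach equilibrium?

Qc = [CO]·[H₂]³ / ([CH₄]·[H₂O]) = (0.013)·(0.15)³ / ((0.013)·(0.029)) = 0.12
Qc = 0.12 > Kc = 0.036, so the reverse reaction proceeds.

to the left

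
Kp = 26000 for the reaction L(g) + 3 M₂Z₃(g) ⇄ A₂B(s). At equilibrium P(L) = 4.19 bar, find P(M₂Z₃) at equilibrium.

(A₂B is a pure solid — omitted from Kp.)
At equilibrium, Kp = 1 / (P(L)·P(M₂Z₃)³) = 26000.
1 / ((4.19)·(P(M₂Z₃))³) = 26000
P(M₂Z₃)³ = 9.18e-6 ⇒ P(M₂Z₃) = 0.0209 bar

P(M₂Z₃) = 0.0209 bar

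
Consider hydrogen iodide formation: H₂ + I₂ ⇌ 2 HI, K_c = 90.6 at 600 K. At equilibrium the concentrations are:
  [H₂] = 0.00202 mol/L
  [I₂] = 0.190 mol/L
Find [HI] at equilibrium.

At equilibrium, K_c = [HI]² / ([H₂]·[I₂]) = 90.6.
([HI])² / ((0.00202)·(0.190)) = 90.6
[HI]² = 0.0348 ⇒ [HI] = 0.186 mol/L

[HI] = 0.186 mol/L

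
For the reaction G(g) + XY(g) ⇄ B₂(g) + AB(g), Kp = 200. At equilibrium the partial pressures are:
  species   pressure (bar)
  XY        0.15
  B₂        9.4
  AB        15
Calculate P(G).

At equilibrium, Kp = P(B₂)·P(AB) / (P(G)·P(XY)) = 200.
(9.4)·(15) / ((P(G))·(0.15)) = 200
P(G) = 4.70 = 4.7 bar

P(G) = 4.7 bar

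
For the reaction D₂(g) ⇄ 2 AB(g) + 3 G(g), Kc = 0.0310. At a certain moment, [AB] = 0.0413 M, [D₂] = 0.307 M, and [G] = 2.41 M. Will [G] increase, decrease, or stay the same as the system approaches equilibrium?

decrease

Qc = [AB]²·[G]³ / [D₂] = (0.0413)²·(2.41)³ / (0.307) = 0.0778
Qc = 0.0778 > Kc = 0.0310: net reverse reaction.
G is a product, so it decreases.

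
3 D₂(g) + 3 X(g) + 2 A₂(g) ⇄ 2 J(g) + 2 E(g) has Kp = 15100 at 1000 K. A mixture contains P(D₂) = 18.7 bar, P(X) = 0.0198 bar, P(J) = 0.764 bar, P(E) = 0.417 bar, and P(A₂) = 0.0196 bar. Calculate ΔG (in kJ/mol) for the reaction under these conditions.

Qp = P(J)²·P(E)² / (P(D₂)³·P(X)³·P(A₂)²) = (0.764)²·(0.417)² / ((18.7)³·(0.0198)³·(0.0196)²) = 5210
ΔG = RT ln(Qp/Kp) = (8.314 J mol⁻¹ K⁻¹)(1000 K) × ln(5210/15100)
   = (8.314 kJ/mol)(-1.064) = -8.85 kJ/mol
ΔG < 0, so the forward reaction is spontaneous (proceeds forward).

ΔG = -8.85 kJ/mol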